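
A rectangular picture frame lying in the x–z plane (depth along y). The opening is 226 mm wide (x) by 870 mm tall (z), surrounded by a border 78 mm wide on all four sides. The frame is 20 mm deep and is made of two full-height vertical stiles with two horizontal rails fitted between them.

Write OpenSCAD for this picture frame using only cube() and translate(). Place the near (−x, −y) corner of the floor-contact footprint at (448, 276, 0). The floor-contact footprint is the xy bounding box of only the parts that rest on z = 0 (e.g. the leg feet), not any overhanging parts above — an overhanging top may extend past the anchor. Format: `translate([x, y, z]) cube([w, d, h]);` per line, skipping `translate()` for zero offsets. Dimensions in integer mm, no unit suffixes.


translate([448, 276, 0]) cube([78, 20, 1026]);
translate([752, 276, 0]) cube([78, 20, 1026]);
translate([526, 276, 0]) cube([226, 20, 78]);
translate([526, 276, 948]) cube([226, 20, 78]);


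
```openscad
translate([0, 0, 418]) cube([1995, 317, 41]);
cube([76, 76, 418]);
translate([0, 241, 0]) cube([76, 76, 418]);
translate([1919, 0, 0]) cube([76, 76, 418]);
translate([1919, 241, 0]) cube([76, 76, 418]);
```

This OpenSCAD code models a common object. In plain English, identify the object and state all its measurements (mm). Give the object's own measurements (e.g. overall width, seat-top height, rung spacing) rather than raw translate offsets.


A bench: a 1995×317 mm seat slab, 41 mm thick, top at z = 459 mm, on four 76×76 mm square legs flush with the seat corners and standing on z = 0.


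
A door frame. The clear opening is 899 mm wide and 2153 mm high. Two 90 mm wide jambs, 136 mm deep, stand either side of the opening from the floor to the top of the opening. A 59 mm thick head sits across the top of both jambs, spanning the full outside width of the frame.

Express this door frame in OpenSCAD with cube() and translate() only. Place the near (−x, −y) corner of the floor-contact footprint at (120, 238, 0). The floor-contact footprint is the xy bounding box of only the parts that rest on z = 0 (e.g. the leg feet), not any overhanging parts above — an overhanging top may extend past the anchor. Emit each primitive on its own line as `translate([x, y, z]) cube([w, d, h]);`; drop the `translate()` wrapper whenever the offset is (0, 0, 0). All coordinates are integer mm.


translate([120, 238, 0]) cube([90, 136, 2153]);
translate([1109, 238, 0]) cube([90, 136, 2153]);
translate([120, 238, 2153]) cube([1079, 136, 59]);


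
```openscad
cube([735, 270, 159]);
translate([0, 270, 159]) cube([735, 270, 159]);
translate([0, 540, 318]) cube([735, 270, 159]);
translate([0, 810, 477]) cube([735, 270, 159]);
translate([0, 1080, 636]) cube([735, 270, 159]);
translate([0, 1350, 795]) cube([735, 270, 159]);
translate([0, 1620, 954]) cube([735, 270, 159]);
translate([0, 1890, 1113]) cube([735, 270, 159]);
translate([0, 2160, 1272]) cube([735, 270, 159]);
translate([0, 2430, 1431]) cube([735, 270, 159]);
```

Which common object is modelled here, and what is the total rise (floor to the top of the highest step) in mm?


A staircase. The total rise is 1590 mm.

10 identical blocks, each offset up and back from the previous — a staircase. Each step is 159 mm tall and there are 10 of them, so the total rise is 10 × 159 = 1590 mm.


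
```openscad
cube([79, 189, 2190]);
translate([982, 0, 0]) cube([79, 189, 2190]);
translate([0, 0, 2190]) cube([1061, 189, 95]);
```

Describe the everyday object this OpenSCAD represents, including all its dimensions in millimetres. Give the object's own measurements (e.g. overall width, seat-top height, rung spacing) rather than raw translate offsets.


A door frame. The clear opening is 903 mm wide and 2190 mm high. Two 79 mm wide jambs, 189 mm deep, stand either side of the opening from the floor to the top of the opening. A 95 mm thick head sits across the top of both jambs, spanning the full outside width of the frame.


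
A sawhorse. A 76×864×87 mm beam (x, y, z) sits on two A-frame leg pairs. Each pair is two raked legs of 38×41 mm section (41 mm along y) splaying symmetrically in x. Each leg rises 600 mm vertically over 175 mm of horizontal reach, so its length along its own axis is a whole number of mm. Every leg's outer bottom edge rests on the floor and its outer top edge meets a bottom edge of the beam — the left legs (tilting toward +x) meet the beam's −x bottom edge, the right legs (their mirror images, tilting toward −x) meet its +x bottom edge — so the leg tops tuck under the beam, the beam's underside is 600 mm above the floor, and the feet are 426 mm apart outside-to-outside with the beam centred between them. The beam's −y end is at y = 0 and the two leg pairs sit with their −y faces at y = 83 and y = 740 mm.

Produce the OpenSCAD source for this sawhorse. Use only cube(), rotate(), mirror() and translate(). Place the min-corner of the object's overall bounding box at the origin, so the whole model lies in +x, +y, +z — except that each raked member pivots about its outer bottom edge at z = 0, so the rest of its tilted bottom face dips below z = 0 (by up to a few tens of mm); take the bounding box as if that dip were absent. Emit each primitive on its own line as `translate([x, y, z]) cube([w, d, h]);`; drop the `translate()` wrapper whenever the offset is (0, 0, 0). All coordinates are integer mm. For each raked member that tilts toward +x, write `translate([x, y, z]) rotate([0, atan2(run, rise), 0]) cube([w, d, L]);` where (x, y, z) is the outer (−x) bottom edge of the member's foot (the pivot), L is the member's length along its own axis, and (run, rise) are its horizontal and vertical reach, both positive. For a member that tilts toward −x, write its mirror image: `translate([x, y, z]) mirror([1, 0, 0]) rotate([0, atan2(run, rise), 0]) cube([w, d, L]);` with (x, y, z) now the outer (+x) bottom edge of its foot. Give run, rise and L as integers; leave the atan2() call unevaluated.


translate([175, 0, 600]) cube([76, 864, 87]);
translate([0, 83, 0]) rotate([0, atan2(175, 600), 0]) cube([38, 41, 625]);
translate([426, 83, 0]) mirror([1, 0, 0]) rotate([0, atan2(175, 600), 0]) cube([38, 41, 625]);
translate([0, 740, 0]) rotate([0, atan2(175, 600), 0]) cube([38, 41, 625]);
translate([426, 740, 0]) mirror([1, 0, 0]) rotate([0, atan2(175, 600), 0]) cube([38, 41, 625]);


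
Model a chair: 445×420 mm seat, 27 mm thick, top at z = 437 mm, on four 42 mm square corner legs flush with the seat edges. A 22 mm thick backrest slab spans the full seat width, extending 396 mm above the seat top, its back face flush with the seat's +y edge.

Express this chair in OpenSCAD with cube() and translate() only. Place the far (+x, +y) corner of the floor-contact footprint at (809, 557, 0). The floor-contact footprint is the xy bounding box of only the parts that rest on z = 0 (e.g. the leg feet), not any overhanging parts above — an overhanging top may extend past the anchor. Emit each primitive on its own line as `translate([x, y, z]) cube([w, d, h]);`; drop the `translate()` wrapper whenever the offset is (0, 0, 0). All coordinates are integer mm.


// leg_h = 437 - 27 = 410
translate([364, 137, 410]) cube([445, 420, 27]);
translate([364, 137, 0]) cube([42, 42, 410]);
translate([767, 137, 0]) cube([42, 42, 410]);
translate([364, 515, 0]) cube([42, 42, 410]);
translate([767, 515, 0]) cube([42, 42, 410]);
translate([364, 535, 437]) cube([445, 22, 396]);


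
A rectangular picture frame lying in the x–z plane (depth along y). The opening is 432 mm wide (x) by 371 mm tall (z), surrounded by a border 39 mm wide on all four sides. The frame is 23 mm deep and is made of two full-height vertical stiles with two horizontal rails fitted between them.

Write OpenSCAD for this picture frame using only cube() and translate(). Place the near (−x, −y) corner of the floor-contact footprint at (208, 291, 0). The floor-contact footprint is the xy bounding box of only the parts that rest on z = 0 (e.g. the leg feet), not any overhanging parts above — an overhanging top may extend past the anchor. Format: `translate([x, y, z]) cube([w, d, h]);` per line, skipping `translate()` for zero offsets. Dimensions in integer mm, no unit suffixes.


translate([208, 291, 0]) cube([39, 23, 449]);
translate([679, 291, 0]) cube([39, 23, 449]);
translate([247, 291, 0]) cube([432, 23, 39]);
translate([247, 291, 410]) cube([432, 23, 39]);


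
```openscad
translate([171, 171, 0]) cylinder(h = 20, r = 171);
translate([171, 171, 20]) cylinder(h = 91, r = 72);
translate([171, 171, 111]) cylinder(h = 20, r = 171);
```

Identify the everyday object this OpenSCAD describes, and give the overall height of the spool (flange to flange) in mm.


A spool. The overall height is 131 mm.

Three coaxial cylinders, large–small–large — a spool. Two 20 mm flanges and a 91 mm core give 20 + 91 + 20 = 131 mm.


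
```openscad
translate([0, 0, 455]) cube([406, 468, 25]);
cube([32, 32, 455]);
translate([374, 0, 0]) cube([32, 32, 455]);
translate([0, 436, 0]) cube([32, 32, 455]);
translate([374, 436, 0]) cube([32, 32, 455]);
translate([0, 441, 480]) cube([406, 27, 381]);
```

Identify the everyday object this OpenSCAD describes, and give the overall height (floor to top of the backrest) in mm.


A chair. The overall height is 861 mm.

A slab on four corner posts with a tall panel at the back — a chair. The seat slab sits at z = 455 with thickness 25, and the 381 mm backrest starts at the seat top, so the overall height is 455 + 25 + 381 = 861 mm.


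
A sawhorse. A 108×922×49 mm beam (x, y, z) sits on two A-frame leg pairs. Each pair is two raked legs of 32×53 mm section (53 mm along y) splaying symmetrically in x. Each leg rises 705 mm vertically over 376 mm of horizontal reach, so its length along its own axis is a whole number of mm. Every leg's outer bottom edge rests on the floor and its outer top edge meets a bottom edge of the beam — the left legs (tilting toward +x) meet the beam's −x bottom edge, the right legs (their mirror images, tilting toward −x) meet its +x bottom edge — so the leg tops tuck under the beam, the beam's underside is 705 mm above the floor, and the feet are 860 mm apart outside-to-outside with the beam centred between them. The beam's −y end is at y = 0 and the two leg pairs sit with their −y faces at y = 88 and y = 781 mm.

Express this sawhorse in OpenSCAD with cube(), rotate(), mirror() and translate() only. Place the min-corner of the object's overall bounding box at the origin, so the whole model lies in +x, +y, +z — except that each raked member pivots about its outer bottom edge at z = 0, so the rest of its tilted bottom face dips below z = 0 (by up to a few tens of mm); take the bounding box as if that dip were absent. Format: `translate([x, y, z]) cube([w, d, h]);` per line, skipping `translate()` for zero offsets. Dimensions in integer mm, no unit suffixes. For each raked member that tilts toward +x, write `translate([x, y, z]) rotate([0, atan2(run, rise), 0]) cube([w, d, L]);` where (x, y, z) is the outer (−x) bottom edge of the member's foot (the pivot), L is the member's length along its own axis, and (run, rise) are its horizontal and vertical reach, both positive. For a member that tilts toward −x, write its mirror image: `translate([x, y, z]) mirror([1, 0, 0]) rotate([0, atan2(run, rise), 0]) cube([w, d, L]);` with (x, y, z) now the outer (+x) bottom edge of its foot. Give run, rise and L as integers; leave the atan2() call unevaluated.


translate([376, 0, 705]) cube([108, 922, 49]);
translate([0, 88, 0]) rotate([0, atan2(376, 705), 0]) cube([32, 53, 799]);
translate([860, 88, 0]) mirror([1, 0, 0]) rotate([0, atan2(376, 705), 0]) cube([32, 53, 799]);
translate([0, 781, 0]) rotate([0, atan2(376, 705), 0]) cube([32, 53, 799]);
translate([860, 781, 0]) mirror([1, 0, 0]) rotate([0, atan2(376, 705), 0]) cube([32, 53, 799]);


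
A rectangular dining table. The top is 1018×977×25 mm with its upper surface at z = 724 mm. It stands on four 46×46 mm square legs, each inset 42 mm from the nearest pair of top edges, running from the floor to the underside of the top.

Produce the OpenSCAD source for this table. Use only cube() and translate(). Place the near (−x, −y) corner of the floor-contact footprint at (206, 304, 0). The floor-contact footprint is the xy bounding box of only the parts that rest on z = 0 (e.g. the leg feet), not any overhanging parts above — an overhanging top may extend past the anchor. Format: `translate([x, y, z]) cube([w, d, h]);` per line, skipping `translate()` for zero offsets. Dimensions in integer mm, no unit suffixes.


translate([164, 262, 699]) cube([1018, 977, 25]);
translate([206, 304, 0]) cube([46, 46, 699]);
translate([1094, 304, 0]) cube([46, 46, 699]);
translate([206, 1151, 0]) cube([46, 46, 699]);
translate([1094, 1151, 0]) cube([46, 46, 699]);


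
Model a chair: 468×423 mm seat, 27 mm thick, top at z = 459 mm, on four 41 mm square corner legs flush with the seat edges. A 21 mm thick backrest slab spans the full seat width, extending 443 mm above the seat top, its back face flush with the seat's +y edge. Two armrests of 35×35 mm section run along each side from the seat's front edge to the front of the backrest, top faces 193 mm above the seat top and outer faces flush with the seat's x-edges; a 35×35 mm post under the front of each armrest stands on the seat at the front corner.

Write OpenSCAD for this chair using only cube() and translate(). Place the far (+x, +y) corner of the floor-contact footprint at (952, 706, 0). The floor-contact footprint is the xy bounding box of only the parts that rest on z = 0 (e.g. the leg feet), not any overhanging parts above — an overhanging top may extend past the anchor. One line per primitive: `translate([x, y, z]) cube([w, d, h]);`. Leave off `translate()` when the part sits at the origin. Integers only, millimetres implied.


// leg_h = 459 - 27 = 432
// arm post h = 193 - 35 = 158
translate([484, 283, 432]) cube([468, 423, 27]);
translate([484, 283, 0]) cube([41, 41, 432]);
translate([911, 283, 0]) cube([41, 41, 432]);
translate([484, 665, 0]) cube([41, 41, 432]);
translate([911, 665, 0]) cube([41, 41, 432]);
translate([484, 685, 459]) cube([468, 21, 443]);
translate([484, 283, 617]) cube([35, 402, 35]);
translate([917, 283, 617]) cube([35, 402, 35]);
translate([484, 283, 459]) cube([35, 35, 158]);
translate([917, 283, 459]) cube([35, 35, 158]);


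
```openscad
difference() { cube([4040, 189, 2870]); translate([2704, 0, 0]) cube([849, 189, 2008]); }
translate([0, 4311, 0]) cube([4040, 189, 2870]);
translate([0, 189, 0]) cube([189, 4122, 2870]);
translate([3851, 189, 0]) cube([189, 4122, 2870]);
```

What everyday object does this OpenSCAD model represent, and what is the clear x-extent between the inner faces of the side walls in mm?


A single room. The interior width is 3662 mm.

Four walls enclosing a rectangle with a door in the front wall — a room. Outside width 4040 minus two 189 mm walls gives 3662 mm.


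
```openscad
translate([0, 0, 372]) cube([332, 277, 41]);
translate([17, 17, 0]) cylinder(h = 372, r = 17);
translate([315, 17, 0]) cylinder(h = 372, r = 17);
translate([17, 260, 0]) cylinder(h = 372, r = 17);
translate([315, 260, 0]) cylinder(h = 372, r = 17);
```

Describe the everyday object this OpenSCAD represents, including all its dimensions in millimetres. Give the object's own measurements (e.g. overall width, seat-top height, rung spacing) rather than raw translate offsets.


A four-legged stool. The seat is a 332×277×41 mm slab whose top surface is at z = 413 mm; four round legs, each 34 mm in diameter, run from the floor (z = 0) to the underside of the seat, each leg's axis is inset half a diameter from the nearest pair of seat edges (so the leg's bounding box is flush with the corner).


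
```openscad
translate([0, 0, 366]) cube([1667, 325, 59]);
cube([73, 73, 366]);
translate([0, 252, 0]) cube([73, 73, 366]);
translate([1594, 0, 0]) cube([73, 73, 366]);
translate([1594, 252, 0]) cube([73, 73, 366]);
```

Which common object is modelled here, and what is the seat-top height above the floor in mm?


A bench. The seat-top height is 425 mm.

A long slab on four corner posts — a bench. The slab sits at z = 366 with thickness 59, so the top is 366 + 59 = 425 mm.


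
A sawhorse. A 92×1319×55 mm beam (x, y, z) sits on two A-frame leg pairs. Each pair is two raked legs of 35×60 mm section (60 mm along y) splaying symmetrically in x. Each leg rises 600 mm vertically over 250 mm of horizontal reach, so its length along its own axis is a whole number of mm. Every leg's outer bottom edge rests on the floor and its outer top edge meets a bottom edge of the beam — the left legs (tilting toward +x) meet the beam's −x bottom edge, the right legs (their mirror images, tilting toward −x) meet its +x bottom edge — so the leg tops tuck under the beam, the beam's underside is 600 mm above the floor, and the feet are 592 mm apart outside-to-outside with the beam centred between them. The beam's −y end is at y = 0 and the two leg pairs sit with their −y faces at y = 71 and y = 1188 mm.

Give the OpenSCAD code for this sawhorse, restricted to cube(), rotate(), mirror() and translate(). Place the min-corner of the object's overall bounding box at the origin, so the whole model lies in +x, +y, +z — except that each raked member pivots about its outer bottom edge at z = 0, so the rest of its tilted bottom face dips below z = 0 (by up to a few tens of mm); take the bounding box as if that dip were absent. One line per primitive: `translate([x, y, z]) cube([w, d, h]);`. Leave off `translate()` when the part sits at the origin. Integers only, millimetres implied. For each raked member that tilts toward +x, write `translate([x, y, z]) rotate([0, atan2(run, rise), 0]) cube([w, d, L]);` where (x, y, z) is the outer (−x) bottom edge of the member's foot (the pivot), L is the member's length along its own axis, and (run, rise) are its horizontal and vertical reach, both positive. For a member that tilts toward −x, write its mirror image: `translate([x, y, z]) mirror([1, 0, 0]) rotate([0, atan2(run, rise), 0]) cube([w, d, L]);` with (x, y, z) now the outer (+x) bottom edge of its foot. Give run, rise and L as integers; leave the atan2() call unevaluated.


translate([250, 0, 600]) cube([92, 1319, 55]);
translate([0, 71, 0]) rotate([0, atan2(250, 600), 0]) cube([35, 60, 650]);
translate([592, 71, 0]) mirror([1, 0, 0]) rotate([0, atan2(250, 600), 0]) cube([35, 60, 650]);
translate([0, 1188, 0]) rotate([0, atan2(250, 600), 0]) cube([35, 60, 650]);
translate([592, 1188, 0]) mirror([1, 0, 0]) rotate([0, atan2(250, 600), 0]) cube([35, 60, 650]);


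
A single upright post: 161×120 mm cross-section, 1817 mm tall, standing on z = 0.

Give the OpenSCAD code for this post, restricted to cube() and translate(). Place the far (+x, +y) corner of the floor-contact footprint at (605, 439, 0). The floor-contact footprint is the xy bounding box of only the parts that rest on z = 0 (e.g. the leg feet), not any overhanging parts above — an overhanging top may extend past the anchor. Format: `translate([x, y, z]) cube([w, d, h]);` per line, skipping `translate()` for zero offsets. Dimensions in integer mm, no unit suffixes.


translate([444, 319, 0]) cube([161, 120, 1817]);


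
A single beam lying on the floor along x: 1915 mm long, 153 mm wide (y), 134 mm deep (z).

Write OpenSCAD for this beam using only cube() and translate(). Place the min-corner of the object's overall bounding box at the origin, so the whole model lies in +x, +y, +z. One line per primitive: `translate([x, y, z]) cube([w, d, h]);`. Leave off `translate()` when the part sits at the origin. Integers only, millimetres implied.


cube([1915, 153, 134]);


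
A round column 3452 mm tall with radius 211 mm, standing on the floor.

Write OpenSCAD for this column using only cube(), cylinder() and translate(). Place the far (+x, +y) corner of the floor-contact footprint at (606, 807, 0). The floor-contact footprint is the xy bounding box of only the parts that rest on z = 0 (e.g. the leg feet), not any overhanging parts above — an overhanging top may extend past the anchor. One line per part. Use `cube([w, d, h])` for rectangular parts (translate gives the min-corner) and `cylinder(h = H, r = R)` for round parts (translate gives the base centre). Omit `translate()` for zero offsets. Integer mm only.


translate([395, 596, 0]) cylinder(h = 3452, r = 211);


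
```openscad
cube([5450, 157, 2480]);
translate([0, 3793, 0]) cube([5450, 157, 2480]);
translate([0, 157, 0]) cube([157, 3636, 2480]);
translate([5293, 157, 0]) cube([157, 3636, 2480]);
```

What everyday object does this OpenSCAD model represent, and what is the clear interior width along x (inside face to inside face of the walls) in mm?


A house (or room) frame. The interior width is 5136 mm.

Four 2480 mm walls enclosing a rectangle with no floor or roof — a room or house frame. Outside width is 5450 mm and wall thickness is 157 mm, so the interior width is 5450 − 2 × 157 = 5136 mm.


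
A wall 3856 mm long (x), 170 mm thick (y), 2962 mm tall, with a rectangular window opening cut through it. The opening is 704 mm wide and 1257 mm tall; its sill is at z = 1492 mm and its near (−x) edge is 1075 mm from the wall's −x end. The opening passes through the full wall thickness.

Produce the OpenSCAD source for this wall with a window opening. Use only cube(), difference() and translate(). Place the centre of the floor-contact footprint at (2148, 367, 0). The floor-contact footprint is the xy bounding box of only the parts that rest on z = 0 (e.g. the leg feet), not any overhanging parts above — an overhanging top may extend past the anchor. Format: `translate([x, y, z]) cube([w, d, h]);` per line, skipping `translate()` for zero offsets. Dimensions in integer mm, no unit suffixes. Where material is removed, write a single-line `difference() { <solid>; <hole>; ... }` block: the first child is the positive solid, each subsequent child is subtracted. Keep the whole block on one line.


difference() { translate([220, 282, 0]) cube([3856, 170, 2962]); translate([1295, 282, 1492]) cube([704, 170, 1257]); }


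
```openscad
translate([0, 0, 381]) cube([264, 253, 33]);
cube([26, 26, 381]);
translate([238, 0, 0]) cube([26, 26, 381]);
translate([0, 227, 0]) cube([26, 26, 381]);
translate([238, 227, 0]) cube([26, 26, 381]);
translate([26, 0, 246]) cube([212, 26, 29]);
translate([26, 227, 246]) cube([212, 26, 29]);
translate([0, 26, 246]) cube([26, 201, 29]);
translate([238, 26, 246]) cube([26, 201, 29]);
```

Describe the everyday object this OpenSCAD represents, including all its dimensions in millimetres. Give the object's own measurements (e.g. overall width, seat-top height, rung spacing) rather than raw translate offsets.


A four-legged stool. The seat is a 264×253×33 mm slab whose top surface is at z = 414 mm; four square legs, each 26×26 mm in cross-section, run from the floor (z = 0) to the underside of the seat, each flush with a corner of the seat. Four stretchers, 26 mm wide and 29 mm tall, connect adjacent legs with their undersides at z = 246 mm, each running between the inner faces of the legs it joins and aligned with the legs' outer faces on the other axis.


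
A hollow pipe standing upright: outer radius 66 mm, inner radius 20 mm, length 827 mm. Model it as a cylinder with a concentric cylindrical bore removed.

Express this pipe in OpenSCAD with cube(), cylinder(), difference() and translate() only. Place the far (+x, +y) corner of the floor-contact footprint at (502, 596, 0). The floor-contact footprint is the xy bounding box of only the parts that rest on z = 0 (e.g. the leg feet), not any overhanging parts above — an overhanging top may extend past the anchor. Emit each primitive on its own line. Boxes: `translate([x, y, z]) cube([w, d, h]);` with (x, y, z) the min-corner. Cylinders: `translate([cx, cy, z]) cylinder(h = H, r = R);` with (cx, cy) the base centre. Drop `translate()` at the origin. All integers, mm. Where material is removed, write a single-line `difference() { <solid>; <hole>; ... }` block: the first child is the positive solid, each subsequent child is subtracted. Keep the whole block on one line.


difference() { translate([436, 530, 0]) cylinder(h = 827, r = 66); translate([436, 530, 0]) cylinder(h = 827, r = 20); }


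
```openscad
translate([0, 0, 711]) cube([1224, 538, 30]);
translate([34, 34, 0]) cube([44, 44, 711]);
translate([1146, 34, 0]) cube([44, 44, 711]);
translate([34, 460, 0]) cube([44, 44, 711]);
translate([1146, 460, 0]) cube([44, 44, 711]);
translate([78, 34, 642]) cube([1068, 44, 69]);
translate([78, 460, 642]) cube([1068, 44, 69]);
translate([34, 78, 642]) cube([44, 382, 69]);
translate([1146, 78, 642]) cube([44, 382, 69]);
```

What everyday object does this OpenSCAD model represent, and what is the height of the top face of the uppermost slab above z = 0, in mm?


A table. The table height is 741 mm.

A 1224×538×30 slab sits at z = 711 on four 44 mm square posts — a table. The top surface is at 711 + 30 = 741 mm.


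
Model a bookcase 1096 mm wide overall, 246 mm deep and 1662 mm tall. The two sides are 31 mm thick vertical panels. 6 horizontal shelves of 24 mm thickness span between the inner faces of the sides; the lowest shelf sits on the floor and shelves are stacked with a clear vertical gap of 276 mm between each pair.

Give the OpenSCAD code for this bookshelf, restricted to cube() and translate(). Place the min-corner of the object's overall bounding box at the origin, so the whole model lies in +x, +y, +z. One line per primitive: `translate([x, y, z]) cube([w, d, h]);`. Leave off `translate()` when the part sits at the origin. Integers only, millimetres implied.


cube([31, 246, 1662]);
translate([1065, 0, 0]) cube([31, 246, 1662]);
translate([31, 0, 0]) cube([1034, 246, 24]);
translate([31, 0, 300]) cube([1034, 246, 24]);
translate([31, 0, 600]) cube([1034, 246, 24]);
translate([31, 0, 900]) cube([1034, 246, 24]);
translate([31, 0, 1200]) cube([1034, 246, 24]);
translate([31, 0, 1500]) cube([1034, 246, 24]);


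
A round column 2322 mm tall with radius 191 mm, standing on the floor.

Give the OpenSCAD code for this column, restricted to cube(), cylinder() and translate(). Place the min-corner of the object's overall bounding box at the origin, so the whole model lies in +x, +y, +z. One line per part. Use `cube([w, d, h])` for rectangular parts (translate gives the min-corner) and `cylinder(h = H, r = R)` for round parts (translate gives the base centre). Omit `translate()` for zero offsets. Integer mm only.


translate([191, 191, 0]) cylinder(h = 2322, r = 191);


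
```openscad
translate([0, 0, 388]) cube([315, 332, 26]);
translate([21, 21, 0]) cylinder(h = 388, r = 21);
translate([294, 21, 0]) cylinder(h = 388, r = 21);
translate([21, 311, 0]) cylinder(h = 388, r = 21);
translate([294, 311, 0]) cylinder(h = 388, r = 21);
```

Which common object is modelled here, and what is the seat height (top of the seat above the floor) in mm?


A stool. The seat height is 414 mm.

A 315×332×26 slab at z = 388 on four corner cylinders — a stool. The seat top is 388 + 26 = 414 mm.


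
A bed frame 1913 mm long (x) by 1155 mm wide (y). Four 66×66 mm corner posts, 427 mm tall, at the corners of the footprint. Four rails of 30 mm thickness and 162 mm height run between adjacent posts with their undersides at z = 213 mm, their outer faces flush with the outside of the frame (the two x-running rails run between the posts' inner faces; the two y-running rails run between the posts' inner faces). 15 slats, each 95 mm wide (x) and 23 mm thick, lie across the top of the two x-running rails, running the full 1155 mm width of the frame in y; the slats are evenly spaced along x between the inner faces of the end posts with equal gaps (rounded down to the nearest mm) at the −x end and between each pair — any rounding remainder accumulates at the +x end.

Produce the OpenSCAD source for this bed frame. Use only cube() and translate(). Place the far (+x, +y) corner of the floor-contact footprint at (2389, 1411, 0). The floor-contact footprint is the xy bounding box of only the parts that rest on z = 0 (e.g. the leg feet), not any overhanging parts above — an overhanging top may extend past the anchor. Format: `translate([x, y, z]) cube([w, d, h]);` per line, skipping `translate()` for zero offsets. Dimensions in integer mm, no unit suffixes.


// slat z = rail_z + rail_h = 213 + 162 = 375
// slat gap = ⌊(1781 − 15·95) / 16⌋ = 22
translate([476, 256, 0]) cube([66, 66, 427]);
translate([476, 1345, 0]) cube([66, 66, 427]);
translate([2323, 256, 0]) cube([66, 66, 427]);
translate([2323, 1345, 0]) cube([66, 66, 427]);
translate([542, 256, 213]) cube([1781, 30, 162]);
translate([542, 1381, 213]) cube([1781, 30, 162]);
translate([476, 322, 213]) cube([30, 1023, 162]);
translate([2359, 322, 213]) cube([30, 1023, 162]);
translate([564, 256, 375]) cube([95, 1155, 23]);
translate([681, 256, 375]) cube([95, 1155, 23]);
translate([798, 256, 375]) cube([95, 1155, 23]);
translate([915, 256, 375]) cube([95, 1155, 23]);
translate([1032, 256, 375]) cube([95, 1155, 23]);
translate([1149, 256, 375]) cube([95, 1155, 23]);
translate([1266, 256, 375]) cube([95, 1155, 23]);
translate([1383, 256, 375]) cube([95, 1155, 23]);
translate([1500, 256, 375]) cube([95, 1155, 23]);
translate([1617, 256, 375]) cube([95, 1155, 23]);
translate([1734, 256, 375]) cube([95, 1155, 23]);
translate([1851, 256, 375]) cube([95, 1155, 23]);
translate([1968, 256, 375]) cube([95, 1155, 23]);
translate([2085, 256, 375]) cube([95, 1155, 23]);
translate([2202, 256, 375]) cube([95, 1155, 23]);


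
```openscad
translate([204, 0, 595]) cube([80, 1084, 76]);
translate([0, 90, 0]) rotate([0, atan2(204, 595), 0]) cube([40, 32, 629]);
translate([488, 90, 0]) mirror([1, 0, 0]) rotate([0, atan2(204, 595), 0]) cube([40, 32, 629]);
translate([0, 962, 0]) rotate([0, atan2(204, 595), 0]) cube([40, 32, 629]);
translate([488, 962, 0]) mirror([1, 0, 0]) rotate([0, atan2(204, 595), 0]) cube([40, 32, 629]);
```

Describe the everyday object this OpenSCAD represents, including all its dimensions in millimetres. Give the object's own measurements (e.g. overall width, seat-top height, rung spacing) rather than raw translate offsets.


A sawhorse. A 80×1084×76 mm beam (x, y, z) sits on two A-frame leg pairs. Each pair is two raked legs of 40×32 mm section (32 mm along y) splaying symmetrically in x. Each leg rises 595 mm vertically over 204 mm of horizontal reach and is 629 mm long along its own axis. Every leg's outer bottom edge rests on the floor and its outer top edge meets a bottom edge of the beam — the left legs (tilting toward +x) meet the beam's −x bottom edge, the right legs (their mirror images, tilting toward −x) meet its +x bottom edge — so the leg tops tuck under the beam, the beam's underside is 595 mm above the floor, and the feet are 488 mm apart outside-to-outside with the beam centred between them. The two leg pairs are set in 90 mm from either end of the beam.


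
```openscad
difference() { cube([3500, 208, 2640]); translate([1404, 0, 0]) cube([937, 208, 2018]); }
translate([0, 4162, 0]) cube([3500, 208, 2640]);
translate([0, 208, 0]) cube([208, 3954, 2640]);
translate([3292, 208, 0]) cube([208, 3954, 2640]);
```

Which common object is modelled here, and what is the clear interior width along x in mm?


A single room. The interior width is 3084 mm.

Four walls enclosing a rectangle with a door in the front wall — a room. Outside width 3500 minus two 208 mm walls gives 3084 mm.


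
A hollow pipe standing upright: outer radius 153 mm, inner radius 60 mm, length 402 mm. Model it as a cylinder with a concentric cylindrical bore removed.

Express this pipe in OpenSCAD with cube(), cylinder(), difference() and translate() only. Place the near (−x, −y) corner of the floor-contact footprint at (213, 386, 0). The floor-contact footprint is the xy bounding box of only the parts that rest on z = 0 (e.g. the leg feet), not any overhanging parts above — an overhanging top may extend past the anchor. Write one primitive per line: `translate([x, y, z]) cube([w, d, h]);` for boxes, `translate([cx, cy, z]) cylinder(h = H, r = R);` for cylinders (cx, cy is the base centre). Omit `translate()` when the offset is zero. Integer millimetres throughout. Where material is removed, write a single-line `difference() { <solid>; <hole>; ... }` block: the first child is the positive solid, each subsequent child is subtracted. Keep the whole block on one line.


difference() { translate([366, 539, 0]) cylinder(h = 402, r = 153); translate([366, 539, 0]) cylinder(h = 402, r = 60); }


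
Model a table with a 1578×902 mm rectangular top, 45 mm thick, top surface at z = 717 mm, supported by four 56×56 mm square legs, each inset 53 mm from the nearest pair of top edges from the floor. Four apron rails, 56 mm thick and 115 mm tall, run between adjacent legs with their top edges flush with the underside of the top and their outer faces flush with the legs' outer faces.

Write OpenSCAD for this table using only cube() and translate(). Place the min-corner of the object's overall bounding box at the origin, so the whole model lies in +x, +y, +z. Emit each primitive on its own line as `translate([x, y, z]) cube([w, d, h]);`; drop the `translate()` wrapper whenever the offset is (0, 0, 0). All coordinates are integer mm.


translate([0, 0, 672]) cube([1578, 902, 45]);
translate([53, 53, 0]) cube([56, 56, 672]);
translate([1469, 53, 0]) cube([56, 56, 672]);
translate([53, 793, 0]) cube([56, 56, 672]);
translate([1469, 793, 0]) cube([56, 56, 672]);
translate([109, 53, 557]) cube([1360, 56, 115]);
translate([109, 793, 557]) cube([1360, 56, 115]);
translate([53, 109, 557]) cube([56, 684, 115]);
translate([1469, 109, 557]) cube([56, 684, 115]);


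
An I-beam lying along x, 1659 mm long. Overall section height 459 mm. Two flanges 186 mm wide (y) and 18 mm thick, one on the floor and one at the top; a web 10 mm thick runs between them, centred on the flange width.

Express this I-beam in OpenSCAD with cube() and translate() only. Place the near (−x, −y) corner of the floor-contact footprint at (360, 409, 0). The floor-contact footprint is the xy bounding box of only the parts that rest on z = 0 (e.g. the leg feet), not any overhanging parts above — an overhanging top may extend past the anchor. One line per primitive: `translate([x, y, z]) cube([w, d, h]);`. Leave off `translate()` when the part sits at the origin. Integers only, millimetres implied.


translate([360, 409, 0]) cube([1659, 186, 18]);
translate([360, 497, 18]) cube([1659, 10, 423]);
translate([360, 409, 441]) cube([1659, 186, 18]);


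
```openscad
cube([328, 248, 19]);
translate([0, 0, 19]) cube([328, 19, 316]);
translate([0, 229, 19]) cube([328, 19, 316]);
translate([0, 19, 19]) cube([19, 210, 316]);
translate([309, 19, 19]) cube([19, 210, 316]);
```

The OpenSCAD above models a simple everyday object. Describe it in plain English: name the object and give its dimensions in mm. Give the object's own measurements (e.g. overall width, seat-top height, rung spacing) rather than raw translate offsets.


An open-topped rectangular box: outside dimensions 328×248×335 mm, with a uniform wall and base thickness of 19 mm. The base is a full 328×248 slab on the floor; four walls sit on top of the base. The front and back walls (the −y and +y sides) span the full width; the two side walls fit between them.


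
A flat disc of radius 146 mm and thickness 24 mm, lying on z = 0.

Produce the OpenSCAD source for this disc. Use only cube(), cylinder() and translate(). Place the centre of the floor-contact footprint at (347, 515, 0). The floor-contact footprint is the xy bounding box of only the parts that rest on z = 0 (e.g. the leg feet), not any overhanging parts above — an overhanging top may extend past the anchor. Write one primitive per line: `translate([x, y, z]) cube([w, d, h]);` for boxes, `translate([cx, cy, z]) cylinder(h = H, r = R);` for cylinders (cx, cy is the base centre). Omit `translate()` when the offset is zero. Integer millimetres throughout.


translate([347, 515, 0]) cylinder(h = 24, r = 146);


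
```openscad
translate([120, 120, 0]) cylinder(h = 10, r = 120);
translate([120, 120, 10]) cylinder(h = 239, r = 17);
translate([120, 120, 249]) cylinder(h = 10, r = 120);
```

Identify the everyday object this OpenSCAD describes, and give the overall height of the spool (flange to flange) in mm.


A spool. The overall height is 259 mm.

Three coaxial cylinders, large–small–large — a spool. Two 10 mm flanges and a 239 mm core give 10 + 239 + 10 = 259 mm.


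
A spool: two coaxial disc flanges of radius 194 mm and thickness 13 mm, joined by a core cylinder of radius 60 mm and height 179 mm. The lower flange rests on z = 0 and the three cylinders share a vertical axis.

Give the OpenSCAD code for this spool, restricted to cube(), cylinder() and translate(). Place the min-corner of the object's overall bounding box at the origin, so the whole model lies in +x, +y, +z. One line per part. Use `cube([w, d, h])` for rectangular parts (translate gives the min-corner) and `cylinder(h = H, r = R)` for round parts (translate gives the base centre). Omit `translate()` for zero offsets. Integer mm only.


translate([194, 194, 0]) cylinder(h = 13, r = 194);
translate([194, 194, 13]) cylinder(h = 179, r = 60);
translate([194, 194, 192]) cylinder(h = 13, r = 194);


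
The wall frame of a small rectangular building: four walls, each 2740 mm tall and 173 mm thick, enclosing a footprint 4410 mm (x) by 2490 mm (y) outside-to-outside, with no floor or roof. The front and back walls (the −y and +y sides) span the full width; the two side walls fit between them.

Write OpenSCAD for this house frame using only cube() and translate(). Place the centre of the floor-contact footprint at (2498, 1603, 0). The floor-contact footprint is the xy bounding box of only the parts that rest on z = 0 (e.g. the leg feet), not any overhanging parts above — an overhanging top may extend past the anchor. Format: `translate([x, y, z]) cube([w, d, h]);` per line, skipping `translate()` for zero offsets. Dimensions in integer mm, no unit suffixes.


translate([293, 358, 0]) cube([4410, 173, 2740]);
translate([293, 2675, 0]) cube([4410, 173, 2740]);
translate([293, 531, 0]) cube([173, 2144, 2740]);
translate([4530, 531, 0]) cube([173, 2144, 2740]);


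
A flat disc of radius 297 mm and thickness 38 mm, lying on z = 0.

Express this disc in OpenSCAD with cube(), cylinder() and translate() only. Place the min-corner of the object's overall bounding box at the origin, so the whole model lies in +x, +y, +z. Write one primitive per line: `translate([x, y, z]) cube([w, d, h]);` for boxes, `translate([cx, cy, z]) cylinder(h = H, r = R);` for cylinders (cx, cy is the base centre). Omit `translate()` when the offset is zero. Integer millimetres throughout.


translate([297, 297, 0]) cylinder(h = 38, r = 297);


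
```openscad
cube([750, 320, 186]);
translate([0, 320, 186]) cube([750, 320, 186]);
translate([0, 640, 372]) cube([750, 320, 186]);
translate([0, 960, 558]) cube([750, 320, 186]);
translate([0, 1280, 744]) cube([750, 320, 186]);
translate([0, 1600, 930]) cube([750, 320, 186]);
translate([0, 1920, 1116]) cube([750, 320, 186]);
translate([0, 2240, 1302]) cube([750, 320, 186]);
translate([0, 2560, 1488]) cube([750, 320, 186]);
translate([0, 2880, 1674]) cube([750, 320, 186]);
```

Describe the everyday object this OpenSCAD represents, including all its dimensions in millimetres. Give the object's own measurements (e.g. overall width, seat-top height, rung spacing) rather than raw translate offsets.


A straight staircase of 10 solid steps. Each step is 750 mm wide (x), 320 mm deep (y, the going) and 186 mm tall (the rise). The first step rests on the floor; each subsequent step sits one going further in +y and one rise higher in +z, directly behind and above the previous step with no overlap.


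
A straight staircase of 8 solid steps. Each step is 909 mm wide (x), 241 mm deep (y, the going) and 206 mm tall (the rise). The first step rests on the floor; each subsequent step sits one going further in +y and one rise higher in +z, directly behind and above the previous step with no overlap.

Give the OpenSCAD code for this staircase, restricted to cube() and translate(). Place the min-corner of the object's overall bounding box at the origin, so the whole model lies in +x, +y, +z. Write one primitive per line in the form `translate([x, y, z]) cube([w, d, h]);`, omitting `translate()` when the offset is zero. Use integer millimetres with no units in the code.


cube([909, 241, 206]);
translate([0, 241, 206]) cube([909, 241, 206]);
translate([0, 482, 412]) cube([909, 241, 206]);
translate([0, 723, 618]) cube([909, 241, 206]);
translate([0, 964, 824]) cube([909, 241, 206]);
translate([0, 1205, 1030]) cube([909, 241, 206]);
translate([0, 1446, 1236]) cube([909, 241, 206]);
translate([0, 1687, 1442]) cube([909, 241, 206]);
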